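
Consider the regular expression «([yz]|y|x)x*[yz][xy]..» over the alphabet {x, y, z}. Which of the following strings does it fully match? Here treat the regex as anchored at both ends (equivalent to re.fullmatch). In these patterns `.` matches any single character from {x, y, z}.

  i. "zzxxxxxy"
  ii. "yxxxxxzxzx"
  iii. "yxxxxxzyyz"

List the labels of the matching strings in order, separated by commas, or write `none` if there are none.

ii, iii

i → no match
ii → match
iii → match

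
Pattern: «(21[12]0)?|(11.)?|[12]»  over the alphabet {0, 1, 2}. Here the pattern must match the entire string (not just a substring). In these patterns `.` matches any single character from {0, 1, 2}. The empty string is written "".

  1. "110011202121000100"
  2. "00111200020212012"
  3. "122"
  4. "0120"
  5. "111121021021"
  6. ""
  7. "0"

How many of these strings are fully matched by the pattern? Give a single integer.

1

1 → no match
2 → no match
3. "122" → no match
4. "0120" → no match
5. "111121021021" → no match
6. "" → match
7. "0" → no match
Total matched: 1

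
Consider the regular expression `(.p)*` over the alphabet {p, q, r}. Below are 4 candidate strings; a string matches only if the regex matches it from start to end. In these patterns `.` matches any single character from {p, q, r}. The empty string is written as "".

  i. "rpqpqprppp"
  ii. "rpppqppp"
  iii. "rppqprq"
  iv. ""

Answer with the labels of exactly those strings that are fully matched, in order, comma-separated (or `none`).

i, ii, iv

i. "rpqpqprppp" → match
ii. "rpppqppp" → match
iii. "rppqprq" → no match
iv. "" → match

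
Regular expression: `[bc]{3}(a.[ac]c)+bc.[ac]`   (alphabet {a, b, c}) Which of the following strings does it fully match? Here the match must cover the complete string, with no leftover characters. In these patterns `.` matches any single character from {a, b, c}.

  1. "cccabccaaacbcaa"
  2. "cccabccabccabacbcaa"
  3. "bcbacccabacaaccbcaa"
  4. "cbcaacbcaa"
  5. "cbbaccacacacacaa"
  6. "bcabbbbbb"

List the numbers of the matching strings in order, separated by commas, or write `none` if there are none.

1 → match
2 → match
3 → match
4 → no match
5 → no match
6 → no match

1, 2, 3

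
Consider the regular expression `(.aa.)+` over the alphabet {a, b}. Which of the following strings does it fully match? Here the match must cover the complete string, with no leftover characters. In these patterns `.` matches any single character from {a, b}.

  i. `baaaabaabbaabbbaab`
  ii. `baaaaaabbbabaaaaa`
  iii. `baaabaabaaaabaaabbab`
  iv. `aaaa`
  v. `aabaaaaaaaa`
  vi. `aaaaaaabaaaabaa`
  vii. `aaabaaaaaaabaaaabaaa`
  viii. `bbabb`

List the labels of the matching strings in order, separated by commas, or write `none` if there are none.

i → no match
ii → no match
iii → no match
iv → match
v → no match
vi → no match
vii → match
viii → no match

iv, vii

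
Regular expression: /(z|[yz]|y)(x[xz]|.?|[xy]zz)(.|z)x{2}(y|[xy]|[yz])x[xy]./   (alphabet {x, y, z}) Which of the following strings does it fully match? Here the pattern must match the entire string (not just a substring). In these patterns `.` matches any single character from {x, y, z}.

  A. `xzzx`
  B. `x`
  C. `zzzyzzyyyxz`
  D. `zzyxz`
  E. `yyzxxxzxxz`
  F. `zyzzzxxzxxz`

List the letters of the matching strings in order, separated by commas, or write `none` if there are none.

A → no match
B → no match
C → no match
D → no match
E → no match
F → match

F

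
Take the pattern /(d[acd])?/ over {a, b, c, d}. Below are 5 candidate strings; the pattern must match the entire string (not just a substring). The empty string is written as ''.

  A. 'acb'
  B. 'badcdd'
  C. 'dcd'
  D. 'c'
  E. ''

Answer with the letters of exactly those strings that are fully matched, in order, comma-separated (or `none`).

E

A. 'acb' → no match
B. 'badcdd' → no match
C. 'dcd' → no match
D. 'c' → no match
E. '' → match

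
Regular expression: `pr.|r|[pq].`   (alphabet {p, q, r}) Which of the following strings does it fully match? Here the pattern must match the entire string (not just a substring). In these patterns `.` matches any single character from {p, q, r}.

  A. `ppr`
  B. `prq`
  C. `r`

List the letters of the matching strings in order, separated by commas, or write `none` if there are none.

A → no match
B → match
C → match

B, C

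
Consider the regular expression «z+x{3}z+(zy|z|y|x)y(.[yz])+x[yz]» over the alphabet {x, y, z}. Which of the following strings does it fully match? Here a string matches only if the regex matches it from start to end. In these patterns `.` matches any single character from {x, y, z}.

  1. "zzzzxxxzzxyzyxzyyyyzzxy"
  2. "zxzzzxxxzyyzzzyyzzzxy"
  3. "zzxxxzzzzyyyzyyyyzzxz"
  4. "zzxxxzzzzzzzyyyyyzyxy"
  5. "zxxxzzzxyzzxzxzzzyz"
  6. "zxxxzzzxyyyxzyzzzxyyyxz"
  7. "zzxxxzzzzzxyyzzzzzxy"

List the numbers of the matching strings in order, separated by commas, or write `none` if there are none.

1 → match
2 → no match
3 → match
4 → match
5 → no match
6 → match
7 → match

1, 3, 4, 6, 7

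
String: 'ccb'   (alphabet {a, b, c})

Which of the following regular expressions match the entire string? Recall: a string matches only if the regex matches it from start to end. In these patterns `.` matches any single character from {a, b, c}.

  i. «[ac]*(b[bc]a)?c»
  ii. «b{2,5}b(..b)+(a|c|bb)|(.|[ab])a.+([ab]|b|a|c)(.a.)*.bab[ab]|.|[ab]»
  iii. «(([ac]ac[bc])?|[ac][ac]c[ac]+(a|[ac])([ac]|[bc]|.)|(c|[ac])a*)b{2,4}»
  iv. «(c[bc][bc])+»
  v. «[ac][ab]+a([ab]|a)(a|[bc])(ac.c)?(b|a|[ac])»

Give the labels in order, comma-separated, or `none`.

i → no match — must end with 'c'
ii → no match
iii → no match
iv → match
v → no match

iv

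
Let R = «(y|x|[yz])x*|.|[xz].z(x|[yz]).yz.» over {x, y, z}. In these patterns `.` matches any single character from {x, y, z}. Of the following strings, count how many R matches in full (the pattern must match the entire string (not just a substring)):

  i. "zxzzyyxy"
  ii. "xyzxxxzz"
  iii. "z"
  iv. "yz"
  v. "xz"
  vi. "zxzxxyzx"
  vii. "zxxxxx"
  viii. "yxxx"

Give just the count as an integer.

4

i → no match
ii → no match
iii → match
iv → no match
v → no match
vi → match
vii → match
viii → match
Total matched: 4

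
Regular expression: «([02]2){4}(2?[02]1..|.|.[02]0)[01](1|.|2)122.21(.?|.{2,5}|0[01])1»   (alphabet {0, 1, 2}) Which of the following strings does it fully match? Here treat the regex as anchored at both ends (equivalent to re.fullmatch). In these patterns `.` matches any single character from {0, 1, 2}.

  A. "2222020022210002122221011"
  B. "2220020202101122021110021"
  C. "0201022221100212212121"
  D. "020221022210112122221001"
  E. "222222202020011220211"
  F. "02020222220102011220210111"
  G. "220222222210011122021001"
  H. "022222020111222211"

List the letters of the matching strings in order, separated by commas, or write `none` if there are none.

G, H

A → no match
B → no match
C → no match
D → no match
E → no match
F → no match
G → match
H → match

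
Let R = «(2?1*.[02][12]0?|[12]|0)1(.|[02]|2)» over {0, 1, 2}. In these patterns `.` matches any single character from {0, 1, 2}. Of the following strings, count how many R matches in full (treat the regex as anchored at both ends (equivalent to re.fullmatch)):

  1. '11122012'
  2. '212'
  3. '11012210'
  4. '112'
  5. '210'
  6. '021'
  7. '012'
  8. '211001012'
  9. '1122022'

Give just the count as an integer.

1 → match
2 → match
3 → no match
4 → match
5 → match
6 → no match
7 → match
8 → match
9 → no match
Total matched: 6

6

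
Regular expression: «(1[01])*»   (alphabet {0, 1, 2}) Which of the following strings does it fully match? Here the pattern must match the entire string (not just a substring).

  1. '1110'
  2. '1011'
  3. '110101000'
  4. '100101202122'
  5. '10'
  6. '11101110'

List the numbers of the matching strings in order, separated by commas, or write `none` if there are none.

1 → match
2 → match
3 → no match
4 → no match
5 → match
6 → match

1, 2, 5, 6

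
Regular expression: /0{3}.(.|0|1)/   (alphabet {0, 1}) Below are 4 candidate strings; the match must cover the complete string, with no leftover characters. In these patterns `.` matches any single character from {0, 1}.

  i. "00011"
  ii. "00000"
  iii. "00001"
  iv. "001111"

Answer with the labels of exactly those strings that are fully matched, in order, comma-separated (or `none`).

i, ii, iii

i → match
ii → match
iii → match
iv → no match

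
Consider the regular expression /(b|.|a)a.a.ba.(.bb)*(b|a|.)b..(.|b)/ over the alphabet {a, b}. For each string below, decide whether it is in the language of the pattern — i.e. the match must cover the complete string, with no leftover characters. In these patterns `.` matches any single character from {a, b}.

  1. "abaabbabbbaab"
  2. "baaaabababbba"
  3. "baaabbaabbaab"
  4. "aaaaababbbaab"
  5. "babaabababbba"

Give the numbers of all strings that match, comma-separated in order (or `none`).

2, 3, 4, 5

1 → no match
2 → match
3 → match
4 → match
5 → match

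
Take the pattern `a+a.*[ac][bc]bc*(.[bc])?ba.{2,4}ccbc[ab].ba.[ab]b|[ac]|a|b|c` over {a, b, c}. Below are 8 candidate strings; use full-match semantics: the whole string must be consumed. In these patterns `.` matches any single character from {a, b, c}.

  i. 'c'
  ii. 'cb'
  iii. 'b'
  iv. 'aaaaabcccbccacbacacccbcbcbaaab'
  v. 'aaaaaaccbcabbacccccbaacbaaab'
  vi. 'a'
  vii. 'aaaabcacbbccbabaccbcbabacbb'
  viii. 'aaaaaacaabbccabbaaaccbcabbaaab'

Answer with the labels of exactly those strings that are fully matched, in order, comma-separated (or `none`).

i, iii, iv, vi, vii, viii

i → match
ii → no match
iii → match
iv → match
v → no match
vi → match
vii → match
viii → match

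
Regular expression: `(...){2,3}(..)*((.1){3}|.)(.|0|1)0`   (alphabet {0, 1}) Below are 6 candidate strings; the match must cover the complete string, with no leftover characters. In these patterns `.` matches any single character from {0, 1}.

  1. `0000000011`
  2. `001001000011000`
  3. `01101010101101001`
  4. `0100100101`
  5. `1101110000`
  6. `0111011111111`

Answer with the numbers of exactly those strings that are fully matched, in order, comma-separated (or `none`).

2

1 → no match — must end with `0`
2 → match
3 → no match — must end with `0`
4 → no match — must end with `0`
5 → no match
6 → no match — must end with `0`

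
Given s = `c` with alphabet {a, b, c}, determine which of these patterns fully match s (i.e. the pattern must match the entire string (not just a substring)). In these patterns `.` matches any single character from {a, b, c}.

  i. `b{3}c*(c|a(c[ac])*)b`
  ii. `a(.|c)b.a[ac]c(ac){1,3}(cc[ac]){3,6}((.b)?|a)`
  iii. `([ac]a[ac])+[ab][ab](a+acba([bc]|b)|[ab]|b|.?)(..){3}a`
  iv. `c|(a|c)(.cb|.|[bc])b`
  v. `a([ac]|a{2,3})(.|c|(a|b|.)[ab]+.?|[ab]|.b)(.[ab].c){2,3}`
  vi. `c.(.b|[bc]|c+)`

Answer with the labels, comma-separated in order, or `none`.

i → no match — must start with `b`
ii → no match — must start with `a`
iii → no match — must end with `a`
iv → match
v → no match — must start with `a`
vi → no match

iv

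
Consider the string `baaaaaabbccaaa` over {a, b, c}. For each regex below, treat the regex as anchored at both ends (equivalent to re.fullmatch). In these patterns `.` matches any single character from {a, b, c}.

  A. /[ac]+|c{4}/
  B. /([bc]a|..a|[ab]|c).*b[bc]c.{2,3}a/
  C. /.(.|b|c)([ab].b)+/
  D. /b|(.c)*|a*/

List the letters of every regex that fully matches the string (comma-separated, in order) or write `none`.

A → no match
B → match
C → no match — must end with `b`
D → no match

B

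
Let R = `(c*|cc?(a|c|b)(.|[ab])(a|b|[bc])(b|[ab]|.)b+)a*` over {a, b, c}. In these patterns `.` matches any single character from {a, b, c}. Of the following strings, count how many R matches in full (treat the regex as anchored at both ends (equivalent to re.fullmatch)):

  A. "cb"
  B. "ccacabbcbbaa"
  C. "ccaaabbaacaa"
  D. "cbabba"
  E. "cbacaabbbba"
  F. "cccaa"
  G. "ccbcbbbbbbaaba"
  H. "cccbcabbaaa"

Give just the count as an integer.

2

A → no match
B → no match
C → no match
D → no match
E → no match
F → match
G → no match
H → match
Total matched: 2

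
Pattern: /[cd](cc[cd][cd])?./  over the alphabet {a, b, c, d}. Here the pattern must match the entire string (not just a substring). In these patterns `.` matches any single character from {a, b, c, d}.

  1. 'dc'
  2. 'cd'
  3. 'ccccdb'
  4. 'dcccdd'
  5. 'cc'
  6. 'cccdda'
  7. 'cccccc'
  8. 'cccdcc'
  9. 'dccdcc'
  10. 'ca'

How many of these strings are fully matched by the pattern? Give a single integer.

1 → match
2 → match
3 → match
4 → match
5 → match
6 → match
7 → match
8 → match
9 → match
10 → match
Total matched: 10

10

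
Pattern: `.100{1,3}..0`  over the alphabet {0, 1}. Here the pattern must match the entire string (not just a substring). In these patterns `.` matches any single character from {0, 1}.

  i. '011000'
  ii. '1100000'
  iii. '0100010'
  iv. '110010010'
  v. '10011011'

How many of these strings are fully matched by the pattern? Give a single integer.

i → no match
ii → match
iii → match
iv → no match
v → no match — must end with '0'
Total matched: 2

2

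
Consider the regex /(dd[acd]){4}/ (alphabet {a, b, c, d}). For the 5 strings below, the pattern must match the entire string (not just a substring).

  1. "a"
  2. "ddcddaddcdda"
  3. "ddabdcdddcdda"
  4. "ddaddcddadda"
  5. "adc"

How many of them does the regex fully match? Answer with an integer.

1 → no match — must start with "dd"
2 → match
3 → no match
4 → match
5 → no match — must start with "dd"
Total matched: 2

2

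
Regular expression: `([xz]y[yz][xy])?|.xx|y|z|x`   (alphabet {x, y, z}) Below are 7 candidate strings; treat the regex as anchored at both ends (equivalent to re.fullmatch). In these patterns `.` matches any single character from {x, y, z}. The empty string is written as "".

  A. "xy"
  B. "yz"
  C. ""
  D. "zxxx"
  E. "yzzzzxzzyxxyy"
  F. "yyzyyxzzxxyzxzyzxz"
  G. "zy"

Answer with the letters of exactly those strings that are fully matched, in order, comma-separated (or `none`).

C

A → no match
B → no match
C → match
D → no match
E → no match
F → no match
G → no match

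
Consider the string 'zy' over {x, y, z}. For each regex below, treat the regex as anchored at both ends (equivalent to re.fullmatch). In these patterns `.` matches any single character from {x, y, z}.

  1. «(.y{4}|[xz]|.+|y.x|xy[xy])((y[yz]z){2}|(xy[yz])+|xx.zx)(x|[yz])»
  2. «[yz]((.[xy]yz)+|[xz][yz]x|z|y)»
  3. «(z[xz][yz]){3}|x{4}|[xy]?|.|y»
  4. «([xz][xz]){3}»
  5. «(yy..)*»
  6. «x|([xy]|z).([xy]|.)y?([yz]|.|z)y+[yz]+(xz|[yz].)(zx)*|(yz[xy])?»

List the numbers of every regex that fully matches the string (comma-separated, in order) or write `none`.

2

1 → no match
2 → match
3 → no match
4 → no match
5 → no match
6 → no match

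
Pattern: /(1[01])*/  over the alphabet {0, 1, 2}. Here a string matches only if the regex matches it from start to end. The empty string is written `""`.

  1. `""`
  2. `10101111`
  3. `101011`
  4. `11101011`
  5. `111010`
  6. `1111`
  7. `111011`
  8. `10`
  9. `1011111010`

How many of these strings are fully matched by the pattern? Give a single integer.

9

1 → match
2 → match
3 → match
4 → match
5 → match
6 → match
7 → match
8 → match
9 → match
Total matched: 9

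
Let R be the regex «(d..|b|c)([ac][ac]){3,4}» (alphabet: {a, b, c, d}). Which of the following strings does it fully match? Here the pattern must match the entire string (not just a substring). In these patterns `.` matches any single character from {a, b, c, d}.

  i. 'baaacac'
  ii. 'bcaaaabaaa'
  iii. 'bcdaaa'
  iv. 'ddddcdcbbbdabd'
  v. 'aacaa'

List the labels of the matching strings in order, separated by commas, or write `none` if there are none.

i

i → match
ii → no match
iii → no match
iv → no match
v → no match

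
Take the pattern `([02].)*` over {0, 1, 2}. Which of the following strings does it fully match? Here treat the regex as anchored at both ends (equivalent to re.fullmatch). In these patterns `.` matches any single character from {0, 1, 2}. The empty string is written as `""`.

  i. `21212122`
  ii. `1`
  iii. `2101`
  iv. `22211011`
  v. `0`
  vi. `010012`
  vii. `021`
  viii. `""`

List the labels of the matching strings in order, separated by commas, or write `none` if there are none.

i, iii, viii

i. `21212122` → match
ii. `1` → no match
iii. `2101` → match
iv. `22211011` → no match
v. `0` → no match
vi. `010012` → no match
vii. `021` → no match
viii. `""` → match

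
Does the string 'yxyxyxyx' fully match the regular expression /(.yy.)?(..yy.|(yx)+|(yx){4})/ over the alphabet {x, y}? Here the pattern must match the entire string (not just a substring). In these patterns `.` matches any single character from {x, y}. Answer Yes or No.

Yes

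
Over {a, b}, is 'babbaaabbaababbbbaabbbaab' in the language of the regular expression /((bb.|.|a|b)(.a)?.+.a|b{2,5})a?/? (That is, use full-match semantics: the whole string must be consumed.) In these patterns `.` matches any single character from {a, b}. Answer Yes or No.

No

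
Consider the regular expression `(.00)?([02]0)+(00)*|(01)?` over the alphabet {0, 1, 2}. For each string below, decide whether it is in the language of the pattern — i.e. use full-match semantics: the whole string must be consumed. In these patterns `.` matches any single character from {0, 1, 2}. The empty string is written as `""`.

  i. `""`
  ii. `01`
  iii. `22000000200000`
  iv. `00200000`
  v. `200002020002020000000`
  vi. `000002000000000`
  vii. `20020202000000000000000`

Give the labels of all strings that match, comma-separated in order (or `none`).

i → match
ii → match
iii → no match
iv → match
v → match
vi → match
vii → match

i, ii, iv, v, vi, vii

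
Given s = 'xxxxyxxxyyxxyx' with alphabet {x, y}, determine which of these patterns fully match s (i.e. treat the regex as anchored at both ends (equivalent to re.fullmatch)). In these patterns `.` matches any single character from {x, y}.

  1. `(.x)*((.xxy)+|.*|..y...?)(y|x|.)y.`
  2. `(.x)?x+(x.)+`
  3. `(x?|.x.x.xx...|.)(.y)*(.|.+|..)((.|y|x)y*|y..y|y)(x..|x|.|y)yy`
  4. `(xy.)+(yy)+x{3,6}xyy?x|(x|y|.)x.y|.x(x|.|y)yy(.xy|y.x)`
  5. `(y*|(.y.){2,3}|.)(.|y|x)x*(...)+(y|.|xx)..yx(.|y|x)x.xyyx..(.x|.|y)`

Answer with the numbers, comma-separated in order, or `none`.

1

1 → match
2 → no match
3 → no match — must end with 'yy'
4 → no match
5 → no match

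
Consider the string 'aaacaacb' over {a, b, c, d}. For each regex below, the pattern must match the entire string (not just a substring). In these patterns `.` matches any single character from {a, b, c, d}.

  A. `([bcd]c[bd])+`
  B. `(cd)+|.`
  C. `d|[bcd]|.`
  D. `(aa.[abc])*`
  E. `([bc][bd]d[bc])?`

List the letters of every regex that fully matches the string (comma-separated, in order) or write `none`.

D

A → no match
B → no match
C → no match
D → match
E → no match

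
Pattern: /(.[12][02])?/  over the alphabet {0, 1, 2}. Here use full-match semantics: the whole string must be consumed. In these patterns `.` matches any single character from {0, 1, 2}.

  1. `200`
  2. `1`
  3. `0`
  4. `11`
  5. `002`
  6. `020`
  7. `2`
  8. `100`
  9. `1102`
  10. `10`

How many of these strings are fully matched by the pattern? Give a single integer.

1. `200` → no match
2. `1` → no match
3. `0` → no match
4. `11` → no match
5. `002` → no match
6. `020` → match
7. `2` → no match
8. `100` → no match
9. `1102` → no match
10. `10` → no match
Total matched: 1

1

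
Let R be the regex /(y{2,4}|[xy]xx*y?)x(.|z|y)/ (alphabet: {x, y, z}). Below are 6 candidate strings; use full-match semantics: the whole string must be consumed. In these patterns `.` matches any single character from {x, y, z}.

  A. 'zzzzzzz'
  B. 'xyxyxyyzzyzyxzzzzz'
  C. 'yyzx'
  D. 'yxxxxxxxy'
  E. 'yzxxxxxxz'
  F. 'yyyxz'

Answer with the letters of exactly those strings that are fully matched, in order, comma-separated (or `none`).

D, F

A. 'zzzzzzz' → no match
B → no match
C. 'yyzx' → no match
D. 'yxxxxxxxy' → match
E. 'yzxxxxxxz' → no match
F. 'yyyxz' → match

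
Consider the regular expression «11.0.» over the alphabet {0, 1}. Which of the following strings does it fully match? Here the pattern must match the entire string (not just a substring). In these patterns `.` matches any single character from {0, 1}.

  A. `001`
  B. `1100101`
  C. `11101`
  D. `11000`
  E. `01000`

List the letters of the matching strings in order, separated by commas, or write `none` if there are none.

A → no match — must start with `11`
B → no match
C → match
D → match
E → no match — must start with `11`

C, D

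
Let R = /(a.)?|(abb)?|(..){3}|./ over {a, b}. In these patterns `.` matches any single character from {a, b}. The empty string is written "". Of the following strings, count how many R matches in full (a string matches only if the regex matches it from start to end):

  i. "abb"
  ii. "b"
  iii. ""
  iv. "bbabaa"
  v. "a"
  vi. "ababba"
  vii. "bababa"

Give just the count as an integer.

i. "abb" → match
ii. "b" → match
iii. "" → match
iv. "bbabaa" → match
v. "a" → match
vi. "ababba" → match
vii. "bababa" → match
Total matched: 7

7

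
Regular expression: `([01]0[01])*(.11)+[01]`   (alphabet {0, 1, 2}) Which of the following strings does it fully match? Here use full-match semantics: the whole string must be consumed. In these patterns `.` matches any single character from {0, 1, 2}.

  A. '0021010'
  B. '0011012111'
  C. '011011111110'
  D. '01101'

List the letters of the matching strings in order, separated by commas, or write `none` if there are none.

A → no match
B → match
C → no match
D → no match

B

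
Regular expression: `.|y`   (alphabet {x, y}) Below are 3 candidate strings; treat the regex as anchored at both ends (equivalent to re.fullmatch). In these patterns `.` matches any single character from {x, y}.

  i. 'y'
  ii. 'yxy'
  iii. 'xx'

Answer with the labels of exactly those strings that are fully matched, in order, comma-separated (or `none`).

i. 'y' → match
ii. 'yxy' → no match
iii. 'xx' → no match

i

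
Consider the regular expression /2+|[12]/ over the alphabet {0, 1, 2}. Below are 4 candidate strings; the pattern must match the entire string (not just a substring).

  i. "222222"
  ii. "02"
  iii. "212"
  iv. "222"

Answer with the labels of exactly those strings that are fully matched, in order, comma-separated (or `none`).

i, iv

i → match
ii → no match
iii → no match
iv → match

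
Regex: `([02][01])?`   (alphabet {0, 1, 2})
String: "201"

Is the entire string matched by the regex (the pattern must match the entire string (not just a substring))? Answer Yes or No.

No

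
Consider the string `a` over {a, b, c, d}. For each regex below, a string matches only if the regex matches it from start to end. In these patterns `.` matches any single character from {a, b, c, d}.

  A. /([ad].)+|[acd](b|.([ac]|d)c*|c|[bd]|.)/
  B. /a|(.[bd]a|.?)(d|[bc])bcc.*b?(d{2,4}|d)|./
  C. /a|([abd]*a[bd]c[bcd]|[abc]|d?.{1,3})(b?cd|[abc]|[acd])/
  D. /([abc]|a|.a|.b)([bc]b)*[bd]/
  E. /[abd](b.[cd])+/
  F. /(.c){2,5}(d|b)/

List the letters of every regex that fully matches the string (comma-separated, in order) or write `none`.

A → no match
B → match
C → match
D → no match
E → no match
F → no match

B, C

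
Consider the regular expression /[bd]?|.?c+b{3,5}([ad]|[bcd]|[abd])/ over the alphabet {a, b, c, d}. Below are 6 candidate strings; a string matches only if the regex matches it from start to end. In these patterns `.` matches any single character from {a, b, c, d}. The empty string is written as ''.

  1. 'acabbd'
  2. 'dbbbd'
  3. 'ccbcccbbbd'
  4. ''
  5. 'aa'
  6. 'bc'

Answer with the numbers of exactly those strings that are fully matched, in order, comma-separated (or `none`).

1 → no match
2 → no match
3 → no match
4 → match
5 → no match
6 → no match

4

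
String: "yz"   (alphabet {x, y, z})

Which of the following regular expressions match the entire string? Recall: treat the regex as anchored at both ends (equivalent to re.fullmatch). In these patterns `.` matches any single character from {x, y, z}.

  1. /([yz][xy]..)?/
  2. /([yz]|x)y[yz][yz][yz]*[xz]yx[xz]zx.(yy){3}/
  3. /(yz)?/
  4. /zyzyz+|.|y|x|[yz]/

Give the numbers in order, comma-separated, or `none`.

3

1 → no match
2 → no match — must end with "yy"
3 → match
4 → no match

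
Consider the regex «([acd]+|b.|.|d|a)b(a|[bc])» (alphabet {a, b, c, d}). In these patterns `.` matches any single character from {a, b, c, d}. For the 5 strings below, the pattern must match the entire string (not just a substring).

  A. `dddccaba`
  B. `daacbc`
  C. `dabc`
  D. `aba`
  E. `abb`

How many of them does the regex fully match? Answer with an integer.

5

A → match
B → match
C → match
D → match
E → match
Total matched: 5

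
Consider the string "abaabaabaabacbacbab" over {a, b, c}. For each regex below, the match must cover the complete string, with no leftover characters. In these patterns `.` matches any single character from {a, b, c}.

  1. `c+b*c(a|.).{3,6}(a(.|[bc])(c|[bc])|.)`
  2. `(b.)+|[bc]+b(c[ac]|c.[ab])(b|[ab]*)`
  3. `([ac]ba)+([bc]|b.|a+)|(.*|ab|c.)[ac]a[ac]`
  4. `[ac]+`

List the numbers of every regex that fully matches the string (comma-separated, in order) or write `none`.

1 → no match — must start with "c"
2 → no match
3 → match
4 → no match

3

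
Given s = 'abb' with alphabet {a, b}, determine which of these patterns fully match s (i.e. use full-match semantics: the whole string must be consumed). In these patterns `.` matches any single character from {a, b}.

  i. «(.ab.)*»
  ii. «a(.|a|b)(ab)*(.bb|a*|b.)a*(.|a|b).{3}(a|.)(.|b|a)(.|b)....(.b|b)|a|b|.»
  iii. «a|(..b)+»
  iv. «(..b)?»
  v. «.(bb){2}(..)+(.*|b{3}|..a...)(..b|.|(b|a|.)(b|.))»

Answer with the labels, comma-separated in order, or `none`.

iii, iv

i → no match
ii → no match
iii → match
iv → match
v → no match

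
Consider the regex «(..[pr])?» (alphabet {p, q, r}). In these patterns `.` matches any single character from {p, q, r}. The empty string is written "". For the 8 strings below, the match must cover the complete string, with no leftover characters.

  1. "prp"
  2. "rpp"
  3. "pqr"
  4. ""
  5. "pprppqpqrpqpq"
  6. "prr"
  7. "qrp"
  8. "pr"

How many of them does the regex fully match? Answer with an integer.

6

1 → match
2 → match
3 → match
4 → match
5 → no match
6 → match
7 → match
8 → no match
Total matched: 6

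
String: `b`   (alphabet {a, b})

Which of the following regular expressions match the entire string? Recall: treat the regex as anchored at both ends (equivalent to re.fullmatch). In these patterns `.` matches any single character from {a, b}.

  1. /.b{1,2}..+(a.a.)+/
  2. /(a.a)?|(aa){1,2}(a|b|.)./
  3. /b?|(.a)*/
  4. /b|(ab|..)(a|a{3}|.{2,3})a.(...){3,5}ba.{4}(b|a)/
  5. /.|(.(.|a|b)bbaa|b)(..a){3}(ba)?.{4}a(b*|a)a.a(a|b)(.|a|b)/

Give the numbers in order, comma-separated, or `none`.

1 → no match
2 → no match
3 → match
4 → match
5 → match

3, 4, 5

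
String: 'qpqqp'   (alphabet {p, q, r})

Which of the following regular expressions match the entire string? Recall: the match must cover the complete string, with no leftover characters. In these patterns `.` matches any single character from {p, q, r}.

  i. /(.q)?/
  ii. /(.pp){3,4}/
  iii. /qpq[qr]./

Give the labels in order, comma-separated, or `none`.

iii

i → no match
ii → no match — must end with 'pp'
iii → match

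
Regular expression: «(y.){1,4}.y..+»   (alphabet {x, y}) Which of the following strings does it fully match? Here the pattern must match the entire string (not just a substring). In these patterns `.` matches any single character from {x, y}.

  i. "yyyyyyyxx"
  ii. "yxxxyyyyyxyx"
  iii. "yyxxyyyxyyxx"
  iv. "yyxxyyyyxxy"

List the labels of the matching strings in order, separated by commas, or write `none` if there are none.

i

i → match
ii → no match
iii → no match
iv → no match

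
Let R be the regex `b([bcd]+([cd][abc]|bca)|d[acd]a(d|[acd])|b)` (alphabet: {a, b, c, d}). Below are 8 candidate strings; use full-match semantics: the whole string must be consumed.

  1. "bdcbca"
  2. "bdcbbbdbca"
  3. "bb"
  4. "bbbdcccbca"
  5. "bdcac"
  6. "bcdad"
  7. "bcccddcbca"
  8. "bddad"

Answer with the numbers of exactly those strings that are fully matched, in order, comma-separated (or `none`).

1 → match
2 → match
3 → match
4 → match
5 → match
6 → no match
7 → match
8 → match

1, 2, 3, 4, 5, 7, 8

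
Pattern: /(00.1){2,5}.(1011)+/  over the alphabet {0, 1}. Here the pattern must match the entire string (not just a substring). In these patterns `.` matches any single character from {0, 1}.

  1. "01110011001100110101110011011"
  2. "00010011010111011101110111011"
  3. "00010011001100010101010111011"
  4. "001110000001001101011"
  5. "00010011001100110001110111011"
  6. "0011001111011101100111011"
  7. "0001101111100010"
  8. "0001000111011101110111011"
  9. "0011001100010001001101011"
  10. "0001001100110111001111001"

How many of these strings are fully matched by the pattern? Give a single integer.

1 → no match — must start with "00"
2 → match
3 → no match
4 → no match
5 → match
6 → no match
7 → no match — must end with "1011"
8 → match
9 → match
10 → no match — must end with "1011"
Total matched: 4

4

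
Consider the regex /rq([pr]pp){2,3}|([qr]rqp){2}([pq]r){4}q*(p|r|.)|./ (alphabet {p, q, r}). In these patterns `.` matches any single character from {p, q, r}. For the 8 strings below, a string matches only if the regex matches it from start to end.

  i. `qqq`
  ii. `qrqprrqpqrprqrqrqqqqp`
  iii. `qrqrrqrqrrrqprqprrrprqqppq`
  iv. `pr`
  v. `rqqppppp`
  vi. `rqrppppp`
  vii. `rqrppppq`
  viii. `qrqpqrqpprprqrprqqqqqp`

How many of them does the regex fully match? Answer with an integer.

3

i → no match
ii → match
iii → no match
iv → no match
v → no match
vi → match
vii → no match
viii → match
Total matched: 3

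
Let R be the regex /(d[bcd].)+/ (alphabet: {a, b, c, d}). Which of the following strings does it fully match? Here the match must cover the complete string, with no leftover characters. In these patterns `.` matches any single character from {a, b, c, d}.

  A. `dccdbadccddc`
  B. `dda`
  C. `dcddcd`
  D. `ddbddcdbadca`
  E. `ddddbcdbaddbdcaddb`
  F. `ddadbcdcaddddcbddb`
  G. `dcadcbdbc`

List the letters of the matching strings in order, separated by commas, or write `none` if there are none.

A → match
B → match
C → match
D → match
E → match
F → match
G → match

A, B, C, D, E, F, G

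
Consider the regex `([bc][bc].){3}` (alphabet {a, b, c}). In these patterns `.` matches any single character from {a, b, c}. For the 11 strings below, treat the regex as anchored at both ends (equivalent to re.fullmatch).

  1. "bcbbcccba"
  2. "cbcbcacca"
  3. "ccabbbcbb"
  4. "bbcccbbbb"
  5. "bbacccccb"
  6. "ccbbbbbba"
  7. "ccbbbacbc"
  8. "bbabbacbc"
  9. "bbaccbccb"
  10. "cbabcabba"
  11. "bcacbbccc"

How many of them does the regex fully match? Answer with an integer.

1 → match
2 → match
3 → match
4 → match
5 → match
6 → match
7 → match
8 → match
9 → match
10 → match
11 → match
Total matched: 11

11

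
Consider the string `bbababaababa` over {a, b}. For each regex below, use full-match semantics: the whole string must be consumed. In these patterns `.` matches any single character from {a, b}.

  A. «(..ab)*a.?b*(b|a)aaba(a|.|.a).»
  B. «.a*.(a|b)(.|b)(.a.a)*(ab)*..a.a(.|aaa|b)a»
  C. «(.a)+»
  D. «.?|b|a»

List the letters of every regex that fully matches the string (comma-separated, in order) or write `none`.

A

A → match
B → no match
C → no match
D → no match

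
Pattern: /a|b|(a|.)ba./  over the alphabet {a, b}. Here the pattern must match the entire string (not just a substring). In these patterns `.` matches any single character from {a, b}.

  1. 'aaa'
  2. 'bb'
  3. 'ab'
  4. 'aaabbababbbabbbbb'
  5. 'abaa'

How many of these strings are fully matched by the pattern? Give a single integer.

1

1 → no match
2 → no match
3 → no match
4 → no match
5 → match
Total matched: 1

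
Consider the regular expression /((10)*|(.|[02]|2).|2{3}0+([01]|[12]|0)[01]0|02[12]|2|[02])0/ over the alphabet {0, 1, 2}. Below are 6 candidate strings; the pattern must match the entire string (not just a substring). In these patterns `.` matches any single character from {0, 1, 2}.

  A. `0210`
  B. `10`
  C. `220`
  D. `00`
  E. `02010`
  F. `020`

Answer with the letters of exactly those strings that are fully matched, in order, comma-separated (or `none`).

A, C, D, F

A → match
B → no match
C → match
D → match
E → no match
F → match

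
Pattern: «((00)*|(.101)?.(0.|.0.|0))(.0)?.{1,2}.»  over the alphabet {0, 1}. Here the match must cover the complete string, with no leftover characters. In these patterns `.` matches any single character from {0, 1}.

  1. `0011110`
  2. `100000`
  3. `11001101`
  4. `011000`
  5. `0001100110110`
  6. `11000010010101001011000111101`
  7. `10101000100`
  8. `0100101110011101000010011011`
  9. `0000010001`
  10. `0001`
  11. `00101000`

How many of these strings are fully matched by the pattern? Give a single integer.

2

1 → no match
2 → match
3 → no match
4 → no match
5 → no match
6 → no match
7 → no match
8 → no match
9 → no match
10 → match
11 → no match
Total matched: 2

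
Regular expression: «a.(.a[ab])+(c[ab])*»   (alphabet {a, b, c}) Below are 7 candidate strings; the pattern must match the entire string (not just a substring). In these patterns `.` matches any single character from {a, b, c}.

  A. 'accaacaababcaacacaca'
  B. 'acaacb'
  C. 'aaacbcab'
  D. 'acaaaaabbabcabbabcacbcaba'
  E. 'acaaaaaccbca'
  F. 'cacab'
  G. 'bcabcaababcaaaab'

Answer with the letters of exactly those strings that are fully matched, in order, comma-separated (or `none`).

A

A → match
B → no match
C → no match
D → no match
E → no match
F → no match — must start with 'a'
G → no match — must start with 'a'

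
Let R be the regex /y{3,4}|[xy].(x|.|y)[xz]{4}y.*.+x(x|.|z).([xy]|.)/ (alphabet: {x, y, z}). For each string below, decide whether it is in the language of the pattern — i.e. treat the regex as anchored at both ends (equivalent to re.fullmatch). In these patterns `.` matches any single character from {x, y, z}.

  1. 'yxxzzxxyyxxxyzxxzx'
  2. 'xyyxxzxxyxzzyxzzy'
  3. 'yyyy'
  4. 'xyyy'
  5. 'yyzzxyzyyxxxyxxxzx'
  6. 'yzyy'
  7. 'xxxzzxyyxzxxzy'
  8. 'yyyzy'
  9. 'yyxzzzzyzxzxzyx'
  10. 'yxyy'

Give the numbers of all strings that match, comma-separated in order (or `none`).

1, 3, 9

1 → match
2 → no match
3 → match
4 → no match
5 → no match
6 → no match
7 → no match
8 → no match
9 → match
10 → no match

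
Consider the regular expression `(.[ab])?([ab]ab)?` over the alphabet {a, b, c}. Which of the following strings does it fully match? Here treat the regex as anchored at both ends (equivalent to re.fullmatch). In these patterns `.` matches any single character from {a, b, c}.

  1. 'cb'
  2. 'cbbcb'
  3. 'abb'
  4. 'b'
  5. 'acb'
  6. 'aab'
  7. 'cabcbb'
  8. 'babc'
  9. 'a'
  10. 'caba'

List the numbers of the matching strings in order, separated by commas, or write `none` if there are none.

1 → match
2 → no match
3 → no match
4 → no match
5 → no match
6 → match
7 → no match
8 → no match
9 → no match
10 → no match

1, 6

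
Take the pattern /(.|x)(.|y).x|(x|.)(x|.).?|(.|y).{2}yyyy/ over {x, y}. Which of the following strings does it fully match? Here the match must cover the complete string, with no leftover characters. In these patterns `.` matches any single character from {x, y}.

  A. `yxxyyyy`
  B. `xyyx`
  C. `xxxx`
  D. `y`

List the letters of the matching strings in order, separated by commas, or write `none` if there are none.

A → match
B → match
C → match
D → no match

A, B, C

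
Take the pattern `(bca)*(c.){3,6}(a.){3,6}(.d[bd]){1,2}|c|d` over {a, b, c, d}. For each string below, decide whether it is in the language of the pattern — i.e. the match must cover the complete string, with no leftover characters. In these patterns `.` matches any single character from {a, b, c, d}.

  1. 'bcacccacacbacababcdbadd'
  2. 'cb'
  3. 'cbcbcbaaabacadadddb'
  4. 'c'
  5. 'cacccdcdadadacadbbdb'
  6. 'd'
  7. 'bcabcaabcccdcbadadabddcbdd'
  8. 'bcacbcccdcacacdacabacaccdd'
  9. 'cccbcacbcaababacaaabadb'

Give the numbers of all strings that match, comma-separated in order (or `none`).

1 → match
2 → no match
3 → match
4 → match
5 → match
6 → match
7 → no match
8 → match
9 → match

1, 3, 4, 5, 6, 8, 9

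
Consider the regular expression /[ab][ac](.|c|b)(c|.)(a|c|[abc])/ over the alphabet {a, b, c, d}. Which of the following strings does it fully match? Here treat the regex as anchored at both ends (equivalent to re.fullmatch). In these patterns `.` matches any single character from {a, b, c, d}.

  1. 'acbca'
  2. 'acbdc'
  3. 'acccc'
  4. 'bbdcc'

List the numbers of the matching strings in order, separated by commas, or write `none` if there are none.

1, 2, 3

1 → match
2 → match
3 → match
4 → no match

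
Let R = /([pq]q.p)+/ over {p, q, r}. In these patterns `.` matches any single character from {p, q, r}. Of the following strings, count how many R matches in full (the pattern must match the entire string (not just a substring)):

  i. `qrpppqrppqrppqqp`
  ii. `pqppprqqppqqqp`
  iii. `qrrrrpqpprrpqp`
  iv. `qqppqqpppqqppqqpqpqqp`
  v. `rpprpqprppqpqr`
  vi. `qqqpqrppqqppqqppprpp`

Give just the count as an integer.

i → no match
ii → no match
iii → no match
iv → no match
v → no match — must end with `p`
vi → no match
Total matched: 0

0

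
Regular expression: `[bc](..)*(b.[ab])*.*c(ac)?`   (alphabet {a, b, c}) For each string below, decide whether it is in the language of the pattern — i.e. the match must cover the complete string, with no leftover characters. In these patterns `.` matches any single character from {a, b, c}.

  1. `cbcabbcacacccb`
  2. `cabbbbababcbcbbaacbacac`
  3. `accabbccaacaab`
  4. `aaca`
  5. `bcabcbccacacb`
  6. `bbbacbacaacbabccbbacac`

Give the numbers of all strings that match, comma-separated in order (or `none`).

2, 6

1 → no match
2 → match
3 → no match
4 → no match
5 → no match
6 → match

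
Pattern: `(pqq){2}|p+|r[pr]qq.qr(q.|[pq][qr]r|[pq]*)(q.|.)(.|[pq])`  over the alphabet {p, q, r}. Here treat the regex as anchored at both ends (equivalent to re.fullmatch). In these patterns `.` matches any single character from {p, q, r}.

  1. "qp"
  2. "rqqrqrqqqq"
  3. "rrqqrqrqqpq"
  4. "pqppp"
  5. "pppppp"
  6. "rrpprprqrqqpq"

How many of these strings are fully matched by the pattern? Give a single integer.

1. "qp" → no match
2. "rqqrqrqqqq" → no match
3. "rrqqrqrqqpq" → match
4. "pqppp" → no match
5. "pppppp" → match
6 → no match
Total matched: 2

2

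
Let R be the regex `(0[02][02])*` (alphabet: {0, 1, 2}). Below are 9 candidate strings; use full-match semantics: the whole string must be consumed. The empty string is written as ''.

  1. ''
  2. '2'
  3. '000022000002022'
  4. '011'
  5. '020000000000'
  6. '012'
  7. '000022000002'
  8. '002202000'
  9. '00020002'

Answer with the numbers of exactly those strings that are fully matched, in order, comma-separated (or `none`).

1 → match
2 → no match
3 → match
4 → no match
5 → match
6 → no match
7 → match
8 → no match
9 → no match

1, 3, 5, 7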